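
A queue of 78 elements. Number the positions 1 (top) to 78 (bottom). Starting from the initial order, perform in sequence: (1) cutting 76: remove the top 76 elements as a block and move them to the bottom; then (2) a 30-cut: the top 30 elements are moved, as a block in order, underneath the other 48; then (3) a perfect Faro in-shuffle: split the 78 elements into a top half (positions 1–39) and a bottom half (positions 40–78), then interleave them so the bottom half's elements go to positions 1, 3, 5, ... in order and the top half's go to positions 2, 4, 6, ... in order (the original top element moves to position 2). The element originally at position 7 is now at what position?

35

Track the element from position 7 forward through each operation:
  after op 1 (cut 76): 7 → 9
  after op 2 (cut 30): 9 → 57
  after op 3 (in-shuffle): 57 → 35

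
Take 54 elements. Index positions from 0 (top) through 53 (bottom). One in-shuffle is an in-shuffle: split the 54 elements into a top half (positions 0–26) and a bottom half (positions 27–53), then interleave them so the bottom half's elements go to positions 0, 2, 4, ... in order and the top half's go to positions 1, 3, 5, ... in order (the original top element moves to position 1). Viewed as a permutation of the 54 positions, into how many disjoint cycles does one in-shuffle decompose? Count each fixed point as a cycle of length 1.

4

Trace each unvisited position around until it returns:
(0 1 3 7 15 31 ... len 20) (2 5 11 23 47 40 ... len 20) (4 9 19 39 24 49 44 34 14 29) (10 21 43 32)
4 cycles in total.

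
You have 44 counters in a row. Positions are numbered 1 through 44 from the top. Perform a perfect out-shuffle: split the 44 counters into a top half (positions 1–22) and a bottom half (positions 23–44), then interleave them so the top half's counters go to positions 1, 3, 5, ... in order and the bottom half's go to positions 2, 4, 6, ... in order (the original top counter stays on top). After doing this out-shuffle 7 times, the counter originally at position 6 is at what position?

Track the counter's position through each out-shuffle:
6 → 11 → 21 → 41 → 38 → 32 → 20 → 39

39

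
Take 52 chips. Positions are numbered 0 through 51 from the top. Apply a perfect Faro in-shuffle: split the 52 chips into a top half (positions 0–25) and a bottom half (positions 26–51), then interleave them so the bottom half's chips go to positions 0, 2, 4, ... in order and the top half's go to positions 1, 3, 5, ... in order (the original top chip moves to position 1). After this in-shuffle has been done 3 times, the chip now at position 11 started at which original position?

Work backwards from position 11, undoing one in-shuffle at a time:
11 ← 5 ← 2 ← 27
So the chip now at position 11 started at position 27.

27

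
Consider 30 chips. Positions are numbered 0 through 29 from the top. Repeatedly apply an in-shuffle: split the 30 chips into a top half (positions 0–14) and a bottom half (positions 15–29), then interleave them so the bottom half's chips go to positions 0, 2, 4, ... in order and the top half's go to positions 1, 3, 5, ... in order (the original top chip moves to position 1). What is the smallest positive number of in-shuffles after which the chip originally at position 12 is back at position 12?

5

Follow position 12 under repeated in-shuffles:
12 → 25 → 20 → 10 → 21 → 12
It first returns after 5 in-shuffles.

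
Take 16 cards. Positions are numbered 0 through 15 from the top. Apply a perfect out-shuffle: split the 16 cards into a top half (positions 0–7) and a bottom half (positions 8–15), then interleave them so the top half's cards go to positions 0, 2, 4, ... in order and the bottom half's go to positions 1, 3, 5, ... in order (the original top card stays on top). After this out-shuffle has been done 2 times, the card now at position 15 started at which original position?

Work backwards from position 15, undoing one out-shuffle at a time:
15 ← 15 ← 15
So the card now at position 15 started at position 15.

15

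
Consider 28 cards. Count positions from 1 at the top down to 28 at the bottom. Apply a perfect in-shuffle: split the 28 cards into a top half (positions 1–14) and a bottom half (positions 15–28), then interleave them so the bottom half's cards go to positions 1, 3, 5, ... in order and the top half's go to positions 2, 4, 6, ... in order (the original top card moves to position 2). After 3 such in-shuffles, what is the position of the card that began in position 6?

Track the card's position through each in-shuffle:
6 → 12 → 24 → 19

19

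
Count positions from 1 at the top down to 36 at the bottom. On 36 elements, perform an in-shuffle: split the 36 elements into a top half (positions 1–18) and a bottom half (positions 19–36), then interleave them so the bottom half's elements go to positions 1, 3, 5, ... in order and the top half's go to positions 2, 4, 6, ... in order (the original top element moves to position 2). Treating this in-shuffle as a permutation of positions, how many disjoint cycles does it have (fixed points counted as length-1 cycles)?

Trace each unvisited position around until it returns:
(1 2 4 8 16 32 ... len 36)
1 cycle in total.

1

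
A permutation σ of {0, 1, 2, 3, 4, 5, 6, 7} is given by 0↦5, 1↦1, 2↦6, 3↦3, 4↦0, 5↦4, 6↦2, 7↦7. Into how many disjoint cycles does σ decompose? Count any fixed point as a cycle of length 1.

5

Cycle decomposition: (0 5 4) (1) (2 6) (3) (7).
5 cycles.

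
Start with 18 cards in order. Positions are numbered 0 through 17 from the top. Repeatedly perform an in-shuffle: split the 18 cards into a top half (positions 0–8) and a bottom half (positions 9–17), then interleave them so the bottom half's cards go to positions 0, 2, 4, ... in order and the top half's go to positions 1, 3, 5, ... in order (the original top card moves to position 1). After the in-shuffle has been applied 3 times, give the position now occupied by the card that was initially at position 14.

Track the card's position through each in-shuffle:
14 → 10 → 2 → 5

5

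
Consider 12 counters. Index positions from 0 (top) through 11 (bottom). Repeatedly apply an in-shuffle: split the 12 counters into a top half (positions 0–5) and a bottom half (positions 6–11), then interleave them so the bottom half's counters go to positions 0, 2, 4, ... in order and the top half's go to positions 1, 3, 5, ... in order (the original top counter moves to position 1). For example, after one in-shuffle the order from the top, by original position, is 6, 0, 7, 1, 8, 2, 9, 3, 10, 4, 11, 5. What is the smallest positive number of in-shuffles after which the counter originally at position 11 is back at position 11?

12

Follow position 11 under repeated in-shuffles:
11 → 10 → 8 → 4 → 9 → 6 → 0 → 1 → 3 → 7 → 2 → 5 → 11
It first returns after 12 in-shuffles.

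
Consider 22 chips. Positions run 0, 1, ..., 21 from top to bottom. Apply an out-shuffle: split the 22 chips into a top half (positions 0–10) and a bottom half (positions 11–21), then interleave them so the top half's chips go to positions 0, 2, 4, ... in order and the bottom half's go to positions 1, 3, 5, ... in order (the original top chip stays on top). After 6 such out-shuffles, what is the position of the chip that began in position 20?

Track the chip's position through each out-shuffle:
20 → 19 → 17 → 13 → 5 → 10 → 20

20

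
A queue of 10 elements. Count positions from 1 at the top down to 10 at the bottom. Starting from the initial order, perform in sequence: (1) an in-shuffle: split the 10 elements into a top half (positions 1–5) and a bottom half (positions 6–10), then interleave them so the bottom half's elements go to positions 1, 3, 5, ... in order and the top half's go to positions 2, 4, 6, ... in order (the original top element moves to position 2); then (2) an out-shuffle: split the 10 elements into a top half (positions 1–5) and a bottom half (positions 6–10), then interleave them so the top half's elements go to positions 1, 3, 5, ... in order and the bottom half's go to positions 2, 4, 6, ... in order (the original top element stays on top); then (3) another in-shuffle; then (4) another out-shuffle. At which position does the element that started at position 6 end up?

Track the element from position 6 forward through each operation:
  after op 1 (in-shuffle): 6 → 1
  after op 2 (out-shuffle): 1 → 1
  after op 3 (in-shuffle): 1 → 2
  after op 4 (out-shuffle): 2 → 3

3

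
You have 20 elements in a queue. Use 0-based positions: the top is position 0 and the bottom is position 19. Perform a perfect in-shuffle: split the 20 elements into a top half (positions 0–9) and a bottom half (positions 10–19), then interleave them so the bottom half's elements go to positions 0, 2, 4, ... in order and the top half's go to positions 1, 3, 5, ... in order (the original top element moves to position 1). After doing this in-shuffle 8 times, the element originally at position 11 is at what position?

5

Track the element's position through each in-shuffle:
11 → 2 → 5 → 11 → 2 → 5 → 11 → 2 → 5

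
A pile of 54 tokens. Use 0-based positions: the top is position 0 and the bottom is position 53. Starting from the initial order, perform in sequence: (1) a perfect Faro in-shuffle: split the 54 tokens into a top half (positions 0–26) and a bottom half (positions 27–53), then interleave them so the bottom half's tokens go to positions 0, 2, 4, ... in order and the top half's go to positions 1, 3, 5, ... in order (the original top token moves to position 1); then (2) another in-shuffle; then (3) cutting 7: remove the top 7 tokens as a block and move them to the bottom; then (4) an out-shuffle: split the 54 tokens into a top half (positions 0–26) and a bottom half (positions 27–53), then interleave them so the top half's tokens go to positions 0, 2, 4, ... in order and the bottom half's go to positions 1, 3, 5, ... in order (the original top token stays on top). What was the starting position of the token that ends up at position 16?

3

Undo the operations in reverse order, starting from position 16:
  undo op 4 (out-shuffle, from top half): 16 ← 8
  undo op 3 (cut 7): 8 ← 15
  undo op 2 (in-shuffle, from top half): 15 ← 7
  undo op 1 (in-shuffle, from top half): 7 ← 3
So the token at position 16 came from original position 3.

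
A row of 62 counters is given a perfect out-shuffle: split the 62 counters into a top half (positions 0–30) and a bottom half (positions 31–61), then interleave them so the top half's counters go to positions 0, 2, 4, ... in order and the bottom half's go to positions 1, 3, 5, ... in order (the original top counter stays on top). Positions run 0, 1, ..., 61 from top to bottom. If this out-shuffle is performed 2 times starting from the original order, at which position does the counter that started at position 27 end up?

47

Track the counter's position through each out-shuffle:
27 → 54 → 47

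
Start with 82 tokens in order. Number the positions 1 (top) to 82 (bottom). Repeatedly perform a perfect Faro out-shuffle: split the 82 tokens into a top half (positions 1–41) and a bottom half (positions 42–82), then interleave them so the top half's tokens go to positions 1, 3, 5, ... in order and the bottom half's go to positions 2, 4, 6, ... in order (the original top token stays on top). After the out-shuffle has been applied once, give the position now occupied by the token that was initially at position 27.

Track the token's position through each out-shuffle:
27 → 53

53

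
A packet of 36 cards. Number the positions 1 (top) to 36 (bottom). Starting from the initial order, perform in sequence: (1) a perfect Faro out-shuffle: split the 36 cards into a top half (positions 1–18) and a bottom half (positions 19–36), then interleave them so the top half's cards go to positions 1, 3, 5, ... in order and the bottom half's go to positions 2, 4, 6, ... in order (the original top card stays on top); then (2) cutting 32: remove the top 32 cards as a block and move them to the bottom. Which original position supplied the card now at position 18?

25

Undo the operations in reverse order, starting from position 18:
  undo op 2 (cut 32): 18 ← 14
  undo op 1 (out-shuffle, from bottom half): 14 ← 25
So the card at position 18 came from original position 25.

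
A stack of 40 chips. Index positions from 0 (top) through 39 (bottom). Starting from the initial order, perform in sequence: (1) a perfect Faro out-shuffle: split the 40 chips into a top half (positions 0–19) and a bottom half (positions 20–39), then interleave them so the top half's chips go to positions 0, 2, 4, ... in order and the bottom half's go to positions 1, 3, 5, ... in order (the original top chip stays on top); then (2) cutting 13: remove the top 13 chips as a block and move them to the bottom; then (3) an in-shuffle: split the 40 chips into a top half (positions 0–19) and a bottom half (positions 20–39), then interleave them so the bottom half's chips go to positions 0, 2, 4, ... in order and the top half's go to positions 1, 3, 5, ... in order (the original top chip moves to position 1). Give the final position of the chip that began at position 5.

Track the chip from position 5 forward through each operation:
  after op 1 (out-shuffle): 5 → 10
  after op 2 (cut 13): 10 → 37
  after op 3 (in-shuffle): 37 → 34

34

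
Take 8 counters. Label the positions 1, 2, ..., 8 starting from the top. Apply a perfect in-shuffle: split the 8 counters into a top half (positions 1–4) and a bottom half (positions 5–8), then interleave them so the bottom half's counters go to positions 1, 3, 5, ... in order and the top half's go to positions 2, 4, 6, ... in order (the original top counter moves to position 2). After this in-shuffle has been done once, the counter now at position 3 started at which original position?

6

Work backwards from position 3, undoing one in-shuffle at a time:
3 ← 6
So the counter now at position 3 started at position 6.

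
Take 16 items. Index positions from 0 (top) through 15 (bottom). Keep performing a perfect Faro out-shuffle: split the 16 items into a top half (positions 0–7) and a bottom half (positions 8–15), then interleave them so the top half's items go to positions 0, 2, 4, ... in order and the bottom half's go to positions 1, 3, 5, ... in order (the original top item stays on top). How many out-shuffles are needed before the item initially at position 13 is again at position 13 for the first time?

Follow position 13 under repeated out-shuffles:
13 → 11 → 7 → 14 → 13
It first returns after 4 out-shuffles.

4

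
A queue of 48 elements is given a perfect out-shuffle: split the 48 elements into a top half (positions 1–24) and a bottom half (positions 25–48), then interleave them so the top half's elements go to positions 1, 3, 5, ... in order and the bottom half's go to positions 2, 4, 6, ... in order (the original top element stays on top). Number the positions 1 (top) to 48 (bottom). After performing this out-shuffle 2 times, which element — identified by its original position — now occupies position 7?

26

Work backwards from position 7, undoing one out-shuffle at a time:
7 ← 4 ← 26
So the element now at position 7 started at position 26.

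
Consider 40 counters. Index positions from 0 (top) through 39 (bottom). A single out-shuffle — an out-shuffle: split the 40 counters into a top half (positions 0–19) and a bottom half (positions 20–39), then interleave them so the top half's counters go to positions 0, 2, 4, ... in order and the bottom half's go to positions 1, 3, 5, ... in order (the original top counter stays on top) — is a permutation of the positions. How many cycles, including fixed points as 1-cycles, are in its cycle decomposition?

Trace each unvisited position around until it returns:
(0) (1 2 4 8 16 32 ... len 12) (3 6 12 24 9 18 ... len 12) (7 14 28 17 34 29 ... len 12) (13 26) (39)
6 cycles in total.

6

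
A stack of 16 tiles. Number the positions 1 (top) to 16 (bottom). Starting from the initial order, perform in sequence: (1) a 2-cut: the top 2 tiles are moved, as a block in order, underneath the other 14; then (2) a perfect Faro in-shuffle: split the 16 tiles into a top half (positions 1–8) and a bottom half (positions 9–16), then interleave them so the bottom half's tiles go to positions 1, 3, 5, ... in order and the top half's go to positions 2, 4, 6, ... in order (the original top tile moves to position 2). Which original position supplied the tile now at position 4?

4

Undo the operations in reverse order, starting from position 4:
  undo op 2 (in-shuffle, from top half): 4 ← 2
  undo op 1 (cut 2): 2 ← 4
So the tile at position 4 came from original position 4.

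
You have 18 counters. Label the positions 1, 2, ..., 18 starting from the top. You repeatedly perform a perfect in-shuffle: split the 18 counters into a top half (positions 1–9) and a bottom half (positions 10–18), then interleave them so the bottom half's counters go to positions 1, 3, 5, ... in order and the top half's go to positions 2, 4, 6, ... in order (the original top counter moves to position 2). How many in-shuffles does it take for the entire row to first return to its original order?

18

The in-shuffle permutes the 18 positions with cycle lengths [18].
Every counter is home exactly when every cycle has completed a whole number of laps, i.e. after lcm(18) = 18 in-shuffles.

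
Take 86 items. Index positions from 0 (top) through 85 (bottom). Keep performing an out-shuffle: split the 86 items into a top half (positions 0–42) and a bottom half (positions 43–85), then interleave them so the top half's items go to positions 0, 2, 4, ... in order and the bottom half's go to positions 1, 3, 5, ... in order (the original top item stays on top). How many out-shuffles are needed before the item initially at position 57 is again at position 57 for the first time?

8

Follow position 57 under repeated out-shuffles:
57 → 29 → 58 → 31 → 62 → 39 → 78 → 71 → 57
It first returns after 8 out-shuffles.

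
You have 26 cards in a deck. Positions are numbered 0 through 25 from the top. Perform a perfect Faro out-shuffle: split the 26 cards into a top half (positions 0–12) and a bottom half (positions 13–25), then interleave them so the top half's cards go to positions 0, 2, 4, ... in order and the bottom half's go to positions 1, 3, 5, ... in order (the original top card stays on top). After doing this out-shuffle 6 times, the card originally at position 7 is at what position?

23

Track the card's position through each out-shuffle:
7 → 14 → 3 → 6 → 12 → 24 → 23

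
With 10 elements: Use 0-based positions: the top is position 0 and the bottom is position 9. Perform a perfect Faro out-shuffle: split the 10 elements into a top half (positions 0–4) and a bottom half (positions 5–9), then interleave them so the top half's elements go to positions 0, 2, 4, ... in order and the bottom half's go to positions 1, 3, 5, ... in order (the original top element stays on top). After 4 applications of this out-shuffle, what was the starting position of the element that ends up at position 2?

8

Work backwards from position 2, undoing one out-shuffle at a time:
2 ← 1 ← 5 ← 7 ← 8
So the element now at position 2 started at position 8.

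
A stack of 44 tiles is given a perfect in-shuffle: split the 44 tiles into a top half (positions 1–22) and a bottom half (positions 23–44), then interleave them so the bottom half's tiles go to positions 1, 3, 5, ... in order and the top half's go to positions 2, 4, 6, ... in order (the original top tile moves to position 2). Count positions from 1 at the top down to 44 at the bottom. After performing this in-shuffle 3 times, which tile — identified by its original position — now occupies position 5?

Work backwards from position 5, undoing one in-shuffle at a time:
5 ← 25 ← 35 ← 40
So the tile now at position 5 started at position 40.

40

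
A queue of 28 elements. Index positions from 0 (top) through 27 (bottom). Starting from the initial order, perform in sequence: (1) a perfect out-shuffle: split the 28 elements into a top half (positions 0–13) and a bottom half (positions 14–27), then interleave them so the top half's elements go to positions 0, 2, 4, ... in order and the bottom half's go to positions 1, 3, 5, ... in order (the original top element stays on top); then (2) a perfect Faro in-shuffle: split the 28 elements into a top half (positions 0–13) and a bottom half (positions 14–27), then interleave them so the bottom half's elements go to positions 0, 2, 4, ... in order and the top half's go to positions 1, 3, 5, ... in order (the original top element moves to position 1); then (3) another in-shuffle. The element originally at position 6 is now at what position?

22

Track the element from position 6 forward through each operation:
  after op 1 (out-shuffle): 6 → 12
  after op 2 (in-shuffle): 12 → 25
  after op 3 (in-shuffle): 25 → 22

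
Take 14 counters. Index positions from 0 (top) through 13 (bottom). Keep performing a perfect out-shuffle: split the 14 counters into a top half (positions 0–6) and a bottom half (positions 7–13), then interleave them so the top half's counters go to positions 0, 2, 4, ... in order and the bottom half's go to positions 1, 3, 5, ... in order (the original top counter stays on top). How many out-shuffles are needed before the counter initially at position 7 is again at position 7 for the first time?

12

Follow position 7 under repeated out-shuffles:
7 → 1 → 2 → 4 → 8 → 3 → 6 → 12 → 11 → 9 → 5 → 10 → 7
It first returns after 12 out-shuffles.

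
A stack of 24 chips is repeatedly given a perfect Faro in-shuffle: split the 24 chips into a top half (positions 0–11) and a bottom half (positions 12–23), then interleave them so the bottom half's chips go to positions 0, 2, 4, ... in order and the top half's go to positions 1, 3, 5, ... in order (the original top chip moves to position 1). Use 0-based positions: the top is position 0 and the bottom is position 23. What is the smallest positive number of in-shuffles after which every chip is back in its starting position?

The in-shuffle permutes the 24 positions with cycle lengths [4, 20].
Every chip is home exactly when every cycle has completed a whole number of laps, i.e. after lcm(4, 20) = 20 in-shuffles.

20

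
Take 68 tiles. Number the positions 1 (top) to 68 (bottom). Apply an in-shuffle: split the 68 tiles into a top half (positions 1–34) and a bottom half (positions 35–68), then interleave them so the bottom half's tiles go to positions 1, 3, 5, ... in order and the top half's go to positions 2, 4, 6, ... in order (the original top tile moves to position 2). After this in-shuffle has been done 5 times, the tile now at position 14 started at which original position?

22

Work backwards from position 14, undoing one in-shuffle at a time:
14 ← 7 ← 38 ← 19 ← 44 ← 22
So the tile now at position 14 started at position 22.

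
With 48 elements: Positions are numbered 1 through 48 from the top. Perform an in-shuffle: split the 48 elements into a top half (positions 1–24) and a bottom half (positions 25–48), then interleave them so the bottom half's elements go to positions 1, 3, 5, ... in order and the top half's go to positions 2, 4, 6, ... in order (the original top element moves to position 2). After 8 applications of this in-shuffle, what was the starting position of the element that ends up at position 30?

25

Work backwards from position 30, undoing one in-shuffle at a time:
30 ← 15 ← 32 ← 16 ← 8 ← 4 ← 2 ← 1 ← 25
So the element now at position 30 started at position 25.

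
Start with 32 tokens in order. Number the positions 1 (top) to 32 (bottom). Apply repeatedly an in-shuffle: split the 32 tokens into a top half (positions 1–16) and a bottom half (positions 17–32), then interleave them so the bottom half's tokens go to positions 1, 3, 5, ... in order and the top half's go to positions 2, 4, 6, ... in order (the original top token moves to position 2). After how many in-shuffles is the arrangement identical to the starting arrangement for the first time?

10

The in-shuffle permutes the 32 positions with cycle lengths [2, 10, 10, 10].
Every token is home exactly when every cycle has completed a whole number of laps, i.e. after lcm(2, 10) = 10 in-shuffles.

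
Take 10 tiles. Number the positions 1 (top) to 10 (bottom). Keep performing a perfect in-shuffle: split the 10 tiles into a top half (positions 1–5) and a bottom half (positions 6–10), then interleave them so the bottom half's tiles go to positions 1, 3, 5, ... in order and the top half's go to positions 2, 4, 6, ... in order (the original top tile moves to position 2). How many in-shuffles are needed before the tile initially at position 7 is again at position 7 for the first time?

Follow position 7 under repeated in-shuffles:
7 → 3 → 6 → 1 → 2 → 4 → 8 → 5 → 10 → 9 → 7
It first returns after 10 in-shuffles.

10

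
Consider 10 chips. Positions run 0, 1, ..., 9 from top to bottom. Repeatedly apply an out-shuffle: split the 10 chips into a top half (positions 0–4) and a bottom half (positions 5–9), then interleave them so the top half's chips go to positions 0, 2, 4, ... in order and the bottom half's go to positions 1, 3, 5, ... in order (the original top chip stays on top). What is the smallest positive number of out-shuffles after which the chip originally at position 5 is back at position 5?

6

Follow position 5 under repeated out-shuffles:
5 → 1 → 2 → 4 → 8 → 7 → 5
It first returns after 6 out-shuffles.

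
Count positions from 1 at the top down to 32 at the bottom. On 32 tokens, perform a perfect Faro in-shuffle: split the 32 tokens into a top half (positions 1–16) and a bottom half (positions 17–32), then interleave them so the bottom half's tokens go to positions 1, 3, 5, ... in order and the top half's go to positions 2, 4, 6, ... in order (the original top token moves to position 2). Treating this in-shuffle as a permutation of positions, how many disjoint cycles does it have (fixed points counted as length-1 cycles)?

Trace each unvisited position around until it returns:
(1 2 4 8 16 32 31 29 25 17) (3 6 12 24 15 30 27 21 9 18) (5 10 20 7 14 28 23 13 26 19) (11 22)
4 cycles in total.

4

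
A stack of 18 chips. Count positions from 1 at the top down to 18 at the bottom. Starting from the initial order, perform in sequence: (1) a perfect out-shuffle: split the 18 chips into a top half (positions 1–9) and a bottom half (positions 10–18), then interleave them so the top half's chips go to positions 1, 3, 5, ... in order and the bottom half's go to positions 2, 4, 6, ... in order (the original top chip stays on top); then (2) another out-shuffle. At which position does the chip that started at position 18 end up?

18

Track the chip from position 18 forward through each operation:
  after op 1 (out-shuffle): 18 → 18
  after op 2 (out-shuffle): 18 → 18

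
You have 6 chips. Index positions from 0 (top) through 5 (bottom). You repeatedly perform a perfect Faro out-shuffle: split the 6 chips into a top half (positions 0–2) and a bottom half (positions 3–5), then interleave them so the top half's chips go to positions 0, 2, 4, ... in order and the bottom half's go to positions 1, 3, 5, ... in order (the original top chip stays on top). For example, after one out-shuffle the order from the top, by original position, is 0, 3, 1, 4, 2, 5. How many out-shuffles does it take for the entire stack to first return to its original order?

4

The out-shuffle permutes the 6 positions with cycle lengths [1, 1, 4].
Every chip is home exactly when every cycle has completed a whole number of laps, i.e. after lcm(1, 4) = 4 out-shuffles.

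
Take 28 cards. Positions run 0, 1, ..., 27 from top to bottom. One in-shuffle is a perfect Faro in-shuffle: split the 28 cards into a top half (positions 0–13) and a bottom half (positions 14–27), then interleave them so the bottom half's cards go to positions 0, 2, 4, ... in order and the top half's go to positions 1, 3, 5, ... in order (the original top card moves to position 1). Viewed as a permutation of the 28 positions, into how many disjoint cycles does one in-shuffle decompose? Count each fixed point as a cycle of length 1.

1

Trace each unvisited position around until it returns:
(0 1 3 7 15 2 ... len 28)
1 cycle in total.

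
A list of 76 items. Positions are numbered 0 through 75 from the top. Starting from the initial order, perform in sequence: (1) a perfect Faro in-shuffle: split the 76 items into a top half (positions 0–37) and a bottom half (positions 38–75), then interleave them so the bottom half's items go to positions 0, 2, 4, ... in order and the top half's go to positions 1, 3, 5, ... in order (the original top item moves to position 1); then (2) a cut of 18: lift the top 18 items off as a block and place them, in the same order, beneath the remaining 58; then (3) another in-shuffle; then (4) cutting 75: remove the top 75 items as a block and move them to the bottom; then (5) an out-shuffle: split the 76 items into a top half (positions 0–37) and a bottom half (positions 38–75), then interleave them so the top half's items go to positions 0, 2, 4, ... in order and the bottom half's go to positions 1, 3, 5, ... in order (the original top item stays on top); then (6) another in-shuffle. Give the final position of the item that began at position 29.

Track the item from position 29 forward through each operation:
  after op 1 (in-shuffle): 29 → 59
  after op 2 (cut 18): 59 → 41
  after op 3 (in-shuffle): 41 → 6
  after op 4 (cut 75): 6 → 7
  after op 5 (out-shuffle): 7 → 14
  after op 6 (in-shuffle): 14 → 29

29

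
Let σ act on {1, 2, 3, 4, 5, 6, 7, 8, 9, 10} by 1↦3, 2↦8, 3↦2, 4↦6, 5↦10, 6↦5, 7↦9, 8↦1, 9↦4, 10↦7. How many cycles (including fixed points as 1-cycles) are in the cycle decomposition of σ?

Cycle decomposition: (1 3 2 8) (4 6 5 10 7 9).
2 cycles.

2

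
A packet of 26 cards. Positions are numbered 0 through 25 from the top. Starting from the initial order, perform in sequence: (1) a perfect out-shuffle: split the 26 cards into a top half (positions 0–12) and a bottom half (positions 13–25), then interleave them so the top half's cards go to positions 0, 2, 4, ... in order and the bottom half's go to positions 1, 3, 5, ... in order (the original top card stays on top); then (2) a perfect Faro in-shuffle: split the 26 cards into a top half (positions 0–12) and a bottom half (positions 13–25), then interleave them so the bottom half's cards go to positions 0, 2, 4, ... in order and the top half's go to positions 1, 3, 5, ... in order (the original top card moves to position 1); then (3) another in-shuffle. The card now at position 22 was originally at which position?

25

Undo the operations in reverse order, starting from position 22:
  undo op 3 (in-shuffle, from bottom half): 22 ← 24
  undo op 2 (in-shuffle, from bottom half): 24 ← 25
  undo op 1 (out-shuffle, from bottom half): 25 ← 25
So the card at position 22 came from original position 25.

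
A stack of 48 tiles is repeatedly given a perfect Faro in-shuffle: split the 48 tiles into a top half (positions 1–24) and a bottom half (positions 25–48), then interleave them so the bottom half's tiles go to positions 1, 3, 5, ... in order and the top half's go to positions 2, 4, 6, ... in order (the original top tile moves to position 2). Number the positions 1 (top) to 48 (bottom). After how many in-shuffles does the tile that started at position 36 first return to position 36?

21

Follow position 36 under repeated in-shuffles:
36 → 23 → 46 → 43 → 37 → 25 → 1 → 2 → ... → 36 (length 21)
It first returns after 21 in-shuffles.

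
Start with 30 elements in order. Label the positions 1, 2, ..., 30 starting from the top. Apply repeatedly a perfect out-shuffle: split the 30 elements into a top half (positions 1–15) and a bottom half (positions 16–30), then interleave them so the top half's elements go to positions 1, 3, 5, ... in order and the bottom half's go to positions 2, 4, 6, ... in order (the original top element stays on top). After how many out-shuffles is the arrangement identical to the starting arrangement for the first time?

The out-shuffle permutes the 30 positions with cycle lengths [1, 1, 28].
Every element is home exactly when every cycle has completed a whole number of laps, i.e. after lcm(1, 28) = 28 out-shuffles.

28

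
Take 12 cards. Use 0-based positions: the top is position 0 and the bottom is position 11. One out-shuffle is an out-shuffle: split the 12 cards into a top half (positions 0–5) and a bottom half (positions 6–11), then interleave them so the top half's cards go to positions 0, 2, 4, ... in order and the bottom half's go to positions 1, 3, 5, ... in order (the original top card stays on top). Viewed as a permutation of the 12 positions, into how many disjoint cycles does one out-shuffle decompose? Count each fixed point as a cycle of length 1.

Trace each unvisited position around until it returns:
(0) (1 2 4 8 5 10 9 7 3 6) (11)
3 cycles in total.

3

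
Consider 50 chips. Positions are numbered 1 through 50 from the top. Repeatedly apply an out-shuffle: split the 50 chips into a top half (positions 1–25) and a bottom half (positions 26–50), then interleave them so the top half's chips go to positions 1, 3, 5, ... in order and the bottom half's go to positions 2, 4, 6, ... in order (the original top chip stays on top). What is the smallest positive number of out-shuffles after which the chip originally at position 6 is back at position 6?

21

Follow position 6 under repeated out-shuffles:
6 → 11 → 21 → 41 → 32 → 14 → 27 → 4 → ... → 6 (length 21)
It first returns after 21 out-shuffles.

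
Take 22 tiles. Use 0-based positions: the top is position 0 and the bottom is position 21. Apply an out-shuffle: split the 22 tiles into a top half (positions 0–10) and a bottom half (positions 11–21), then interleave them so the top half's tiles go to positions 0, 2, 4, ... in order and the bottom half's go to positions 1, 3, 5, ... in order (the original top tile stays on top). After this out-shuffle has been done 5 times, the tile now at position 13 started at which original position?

5

Work backwards from position 13, undoing one out-shuffle at a time:
13 ← 17 ← 19 ← 20 ← 10 ← 5
So the tile now at position 13 started at position 5.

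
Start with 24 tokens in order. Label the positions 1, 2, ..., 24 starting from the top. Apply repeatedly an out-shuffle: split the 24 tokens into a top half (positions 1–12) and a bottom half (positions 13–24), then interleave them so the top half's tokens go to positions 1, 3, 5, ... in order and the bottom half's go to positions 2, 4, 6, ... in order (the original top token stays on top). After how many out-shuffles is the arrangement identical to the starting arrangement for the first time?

The out-shuffle permutes the 24 positions with cycle lengths [1, 1, 11, 11].
Every token is home exactly when every cycle has completed a whole number of laps, i.e. after lcm(1, 11) = 11 out-shuffles.

11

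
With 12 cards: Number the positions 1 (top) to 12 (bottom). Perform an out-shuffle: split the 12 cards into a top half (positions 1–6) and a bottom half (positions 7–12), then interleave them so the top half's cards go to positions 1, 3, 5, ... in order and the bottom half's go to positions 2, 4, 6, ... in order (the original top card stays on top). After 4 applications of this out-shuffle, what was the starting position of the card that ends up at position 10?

5

Work backwards from position 10, undoing one out-shuffle at a time:
10 ← 11 ← 6 ← 9 ← 5
So the card now at position 10 started at position 5.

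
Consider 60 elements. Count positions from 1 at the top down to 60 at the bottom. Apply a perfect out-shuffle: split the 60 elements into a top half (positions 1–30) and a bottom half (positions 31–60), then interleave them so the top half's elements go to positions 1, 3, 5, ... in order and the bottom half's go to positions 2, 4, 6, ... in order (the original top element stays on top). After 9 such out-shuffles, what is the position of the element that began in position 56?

18

Track the element's position through each out-shuffle:
56 → 52 → 44 → 28 → 55 → 50 → 40 → 20 → 39 → 18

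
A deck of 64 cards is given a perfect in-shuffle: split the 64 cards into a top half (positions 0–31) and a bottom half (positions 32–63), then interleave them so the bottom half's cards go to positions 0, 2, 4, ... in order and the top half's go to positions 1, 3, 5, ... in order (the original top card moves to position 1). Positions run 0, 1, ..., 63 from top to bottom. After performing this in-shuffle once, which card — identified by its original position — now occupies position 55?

Work backwards from position 55, undoing one in-shuffle at a time:
55 ← 27
So the card now at position 55 started at position 27.

27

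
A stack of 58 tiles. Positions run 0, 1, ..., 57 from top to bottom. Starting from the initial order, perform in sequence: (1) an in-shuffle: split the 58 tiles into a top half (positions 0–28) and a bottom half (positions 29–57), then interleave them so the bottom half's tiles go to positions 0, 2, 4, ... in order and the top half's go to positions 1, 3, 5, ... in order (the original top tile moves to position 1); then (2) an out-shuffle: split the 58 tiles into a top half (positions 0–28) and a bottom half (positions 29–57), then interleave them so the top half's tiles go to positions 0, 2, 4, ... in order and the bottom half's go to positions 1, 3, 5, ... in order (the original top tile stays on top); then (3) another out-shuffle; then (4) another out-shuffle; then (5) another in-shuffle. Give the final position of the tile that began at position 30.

33

Track the tile from position 30 forward through each operation:
  after op 1 (in-shuffle): 30 → 2
  after op 2 (out-shuffle): 2 → 4
  after op 3 (out-shuffle): 4 → 8
  after op 4 (out-shuffle): 8 → 16
  after op 5 (in-shuffle): 16 → 33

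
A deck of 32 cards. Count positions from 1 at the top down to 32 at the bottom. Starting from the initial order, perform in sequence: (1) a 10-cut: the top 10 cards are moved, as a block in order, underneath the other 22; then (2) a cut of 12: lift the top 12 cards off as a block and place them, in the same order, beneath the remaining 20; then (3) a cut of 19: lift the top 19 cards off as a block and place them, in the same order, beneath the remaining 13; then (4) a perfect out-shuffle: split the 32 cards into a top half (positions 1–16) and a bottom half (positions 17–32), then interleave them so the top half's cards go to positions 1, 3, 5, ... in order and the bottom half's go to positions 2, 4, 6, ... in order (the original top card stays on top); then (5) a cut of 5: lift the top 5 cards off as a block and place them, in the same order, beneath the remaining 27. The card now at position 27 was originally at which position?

9

Undo the operations in reverse order, starting from position 27:
  undo op 5 (cut 5): 27 ← 32
  undo op 4 (out-shuffle, from bottom half): 32 ← 32
  undo op 3 (cut 19): 32 ← 19
  undo op 2 (cut 12): 19 ← 31
  undo op 1 (cut 10): 31 ← 9
So the card at position 27 came from original position 9.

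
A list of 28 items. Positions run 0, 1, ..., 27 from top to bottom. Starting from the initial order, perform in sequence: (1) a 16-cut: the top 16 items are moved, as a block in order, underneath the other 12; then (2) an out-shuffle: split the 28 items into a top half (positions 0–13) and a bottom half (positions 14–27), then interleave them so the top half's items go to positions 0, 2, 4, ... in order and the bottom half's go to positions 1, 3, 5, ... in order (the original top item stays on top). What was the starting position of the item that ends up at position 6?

19

Undo the operations in reverse order, starting from position 6:
  undo op 2 (out-shuffle, from top half): 6 ← 3
  undo op 1 (cut 16): 3 ← 19
So the item at position 6 came from original position 19.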